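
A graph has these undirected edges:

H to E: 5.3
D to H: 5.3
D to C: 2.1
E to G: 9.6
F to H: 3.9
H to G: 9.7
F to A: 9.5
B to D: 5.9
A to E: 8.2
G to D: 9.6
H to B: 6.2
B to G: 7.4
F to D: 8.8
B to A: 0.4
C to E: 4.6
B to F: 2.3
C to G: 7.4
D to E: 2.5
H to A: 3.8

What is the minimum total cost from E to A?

Enumerating some paths:
E - A: 8.2 = 8.2
E - H - A: 5.3+3.8 = 9.1
E - D - B - A: 2.5+5.9+0.4 = 8.8
E - D - H - A: 2.5+5.3+3.8 = 11.6
Cheapest is E - A at 8.2.

8.2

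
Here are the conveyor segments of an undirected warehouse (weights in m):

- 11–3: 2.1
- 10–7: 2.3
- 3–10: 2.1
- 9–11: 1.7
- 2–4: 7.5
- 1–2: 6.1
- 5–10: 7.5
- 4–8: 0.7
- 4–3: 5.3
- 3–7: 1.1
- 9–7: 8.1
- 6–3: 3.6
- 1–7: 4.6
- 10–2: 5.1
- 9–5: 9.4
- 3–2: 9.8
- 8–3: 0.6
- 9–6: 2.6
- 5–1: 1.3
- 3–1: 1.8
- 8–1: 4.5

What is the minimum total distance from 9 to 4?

Running Dijkstra from 9:
9: 0
11: 1.7  (via 9)
6: 2.6  (via 9)
3: 3.8  (via 11)
8: 4.4  (via 3)
7: 4.9  (via 3)
4: 5.1  (via 8)
Shortest route: 9–11–3–8–4 = 5.1 m.

5.1 m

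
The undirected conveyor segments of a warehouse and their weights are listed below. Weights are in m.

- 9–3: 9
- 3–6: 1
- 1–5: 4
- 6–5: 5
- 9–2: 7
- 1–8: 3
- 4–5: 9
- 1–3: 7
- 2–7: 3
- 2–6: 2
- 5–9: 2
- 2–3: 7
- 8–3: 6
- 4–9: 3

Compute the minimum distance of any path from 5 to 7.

Compare a few routes:
5–6–2–7: 5+2+3 = 10
5–9–2–7: 2+7+3 = 12
5–6–3–2–7: 5+1+7+3 = 16
The minimum is 10 m via 5–6–2–7.

10 m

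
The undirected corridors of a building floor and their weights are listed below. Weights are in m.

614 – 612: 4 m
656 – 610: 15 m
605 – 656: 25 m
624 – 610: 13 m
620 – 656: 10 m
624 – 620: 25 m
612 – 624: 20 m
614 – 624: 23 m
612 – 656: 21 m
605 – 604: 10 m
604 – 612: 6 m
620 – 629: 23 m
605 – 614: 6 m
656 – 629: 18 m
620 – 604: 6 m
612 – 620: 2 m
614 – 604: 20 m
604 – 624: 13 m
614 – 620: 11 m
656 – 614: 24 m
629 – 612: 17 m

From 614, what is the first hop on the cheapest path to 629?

612

Compare a few routes:
614–612–629: 4+17 = 21
614–612–620–629: 4+2+23 = 29
Cheapest is 614–612–629 at 21 m.
So from 614 the first move is to 612.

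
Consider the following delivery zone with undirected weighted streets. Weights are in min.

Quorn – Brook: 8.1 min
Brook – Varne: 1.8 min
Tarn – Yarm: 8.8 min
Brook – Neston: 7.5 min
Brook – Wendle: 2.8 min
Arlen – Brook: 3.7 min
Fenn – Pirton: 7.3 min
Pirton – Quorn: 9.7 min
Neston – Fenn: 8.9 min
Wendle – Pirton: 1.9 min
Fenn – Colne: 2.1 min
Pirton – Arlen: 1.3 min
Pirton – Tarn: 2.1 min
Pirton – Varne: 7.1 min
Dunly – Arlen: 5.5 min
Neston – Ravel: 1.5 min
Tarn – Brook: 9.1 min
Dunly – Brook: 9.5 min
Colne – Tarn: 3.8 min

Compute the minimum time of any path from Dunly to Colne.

Settle nodes by increasing distance from Dunly:
Dunly: 0
Arlen: 5.5  (via Dunly)
Pirton: 6.8  (via Arlen)
Wendle: 8.7  (via Pirton)
Tarn: 8.9  (via Pirton)
Brook: 9.2  (via Arlen)
Varne: 11  (via Brook)
Colne: 12.7  (via Tarn)
Shortest route: Dunly–Arlen–Pirton–Tarn–Colne = 12.7 min.

12.7 min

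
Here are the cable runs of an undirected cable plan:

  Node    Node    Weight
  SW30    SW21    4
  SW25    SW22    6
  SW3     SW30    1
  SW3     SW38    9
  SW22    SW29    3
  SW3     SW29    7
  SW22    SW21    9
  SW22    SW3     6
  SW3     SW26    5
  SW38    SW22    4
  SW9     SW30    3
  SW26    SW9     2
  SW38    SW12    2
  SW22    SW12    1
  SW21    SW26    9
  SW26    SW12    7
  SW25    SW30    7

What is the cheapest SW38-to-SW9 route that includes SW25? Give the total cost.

19

Best SW38 to SW25: SW38 → SW12 → SW22 → SW25 costing 9
Shortest SW25→SW9: SW25 → SW30 → SW9 = 10
Total via SW25: 9 + 10 = 19.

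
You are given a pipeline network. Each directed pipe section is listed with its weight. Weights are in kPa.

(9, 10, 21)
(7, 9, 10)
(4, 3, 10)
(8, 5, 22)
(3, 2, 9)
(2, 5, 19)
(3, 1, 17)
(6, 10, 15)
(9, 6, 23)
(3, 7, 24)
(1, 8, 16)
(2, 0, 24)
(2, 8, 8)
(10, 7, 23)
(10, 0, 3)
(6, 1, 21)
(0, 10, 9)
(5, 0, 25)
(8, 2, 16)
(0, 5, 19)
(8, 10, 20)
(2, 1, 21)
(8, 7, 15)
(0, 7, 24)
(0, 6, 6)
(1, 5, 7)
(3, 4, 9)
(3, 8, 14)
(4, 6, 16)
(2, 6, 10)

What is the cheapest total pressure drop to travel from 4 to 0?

34 kPa

Enumerating some paths:
4 → 6 → 10 → 0: 16+15+3 = 34
4 → 3 → 2 → 0: 10+9+24 = 43
The minimum is 34 kPa via 4 → 6 → 10 → 0.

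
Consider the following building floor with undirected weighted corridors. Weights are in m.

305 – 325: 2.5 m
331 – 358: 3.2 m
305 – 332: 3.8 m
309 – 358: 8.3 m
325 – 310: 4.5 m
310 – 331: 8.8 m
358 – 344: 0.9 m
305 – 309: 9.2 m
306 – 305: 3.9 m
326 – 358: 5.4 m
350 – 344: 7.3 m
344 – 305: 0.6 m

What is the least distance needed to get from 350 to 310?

Enumerating some paths:
350 - 344 - 358 - 331 - 310: 7.3+0.9+3.2+8.8 = 20.2
350 - 344 - 305 - 325 - 310: 7.3+0.6+2.5+4.5 = 14.9
Cheapest is 350 - 344 - 305 - 325 - 310 at 14.9 m.

14.9 m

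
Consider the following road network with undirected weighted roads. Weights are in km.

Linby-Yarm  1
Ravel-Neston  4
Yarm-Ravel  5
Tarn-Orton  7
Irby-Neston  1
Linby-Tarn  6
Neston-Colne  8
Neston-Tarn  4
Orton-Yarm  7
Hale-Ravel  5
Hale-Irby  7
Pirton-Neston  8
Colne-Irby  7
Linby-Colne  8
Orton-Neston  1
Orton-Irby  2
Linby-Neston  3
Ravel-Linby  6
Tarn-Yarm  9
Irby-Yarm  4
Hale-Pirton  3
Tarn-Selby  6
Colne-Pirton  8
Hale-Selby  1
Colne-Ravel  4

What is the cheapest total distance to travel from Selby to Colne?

Settle nodes by increasing distance from Selby:
Selby: 0
Hale: 1  (via Selby)
Pirton: 4  (via Hale)
Ravel: 6  (via Hale)
Tarn: 6  (via Selby)
Irby: 8  (via Hale)
Neston: 9  (via Irby)
Colne: 10  (via Ravel)
Shortest route: Selby–Hale–Ravel–Colne = 10 km.

10 km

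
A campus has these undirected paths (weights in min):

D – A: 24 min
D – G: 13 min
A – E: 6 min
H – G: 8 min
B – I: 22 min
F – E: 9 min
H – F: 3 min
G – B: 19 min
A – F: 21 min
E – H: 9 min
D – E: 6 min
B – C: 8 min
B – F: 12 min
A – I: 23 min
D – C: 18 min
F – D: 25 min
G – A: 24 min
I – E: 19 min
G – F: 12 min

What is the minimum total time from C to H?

Enumerating some paths:
C → D → E → H: 18+6+9 = 33
C → B → F → H: 8+12+3 = 23
The minimum is 23 min via C → B → F → H.

23 min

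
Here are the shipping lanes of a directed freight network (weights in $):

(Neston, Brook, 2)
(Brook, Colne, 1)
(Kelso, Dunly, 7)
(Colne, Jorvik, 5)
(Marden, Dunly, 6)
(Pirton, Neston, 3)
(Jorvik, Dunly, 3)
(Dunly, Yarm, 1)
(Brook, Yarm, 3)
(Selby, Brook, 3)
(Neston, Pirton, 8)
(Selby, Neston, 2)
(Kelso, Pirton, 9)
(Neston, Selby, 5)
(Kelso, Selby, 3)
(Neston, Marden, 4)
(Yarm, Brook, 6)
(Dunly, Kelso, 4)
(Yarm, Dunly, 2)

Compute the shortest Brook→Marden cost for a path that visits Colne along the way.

Best Brook to Colne: Brook–Colne costing 1
Best Colne to Marden: Colne–Jorvik–Dunly–Kelso–Selby–Neston–Marden costing 21
Total via Colne: 1 + 21 = $22.

$22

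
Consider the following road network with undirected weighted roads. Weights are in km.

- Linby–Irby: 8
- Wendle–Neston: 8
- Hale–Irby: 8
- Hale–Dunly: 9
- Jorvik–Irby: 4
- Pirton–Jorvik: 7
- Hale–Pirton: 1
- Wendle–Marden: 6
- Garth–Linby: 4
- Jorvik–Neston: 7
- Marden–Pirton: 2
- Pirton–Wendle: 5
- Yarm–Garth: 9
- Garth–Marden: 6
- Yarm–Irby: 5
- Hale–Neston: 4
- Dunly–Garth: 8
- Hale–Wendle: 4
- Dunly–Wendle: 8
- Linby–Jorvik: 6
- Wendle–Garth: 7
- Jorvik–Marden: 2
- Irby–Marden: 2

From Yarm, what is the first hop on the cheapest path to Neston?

Candidate routes:
Yarm → Irby → Jorvik → Neston: 5+4+7 = 16
Yarm → Irby → Marden → Pirton → Hale → Neston: 5+2+2+1+4 = 14
Cheapest is Yarm → Irby → Marden → Pirton → Hale → Neston at 14 km.
So from Yarm the first move is to Irby.

Irby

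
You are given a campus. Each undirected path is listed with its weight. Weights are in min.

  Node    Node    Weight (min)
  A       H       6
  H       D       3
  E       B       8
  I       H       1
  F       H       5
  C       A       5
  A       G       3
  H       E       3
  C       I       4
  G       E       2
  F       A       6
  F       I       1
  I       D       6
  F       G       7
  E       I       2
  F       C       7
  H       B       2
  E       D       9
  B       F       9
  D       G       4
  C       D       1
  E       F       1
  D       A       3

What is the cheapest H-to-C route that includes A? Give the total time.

10 min

Best H to A: H–A costing 6
Shortest A→C: A–D–C = 4
Total via A: 6 + 4 = 10 min.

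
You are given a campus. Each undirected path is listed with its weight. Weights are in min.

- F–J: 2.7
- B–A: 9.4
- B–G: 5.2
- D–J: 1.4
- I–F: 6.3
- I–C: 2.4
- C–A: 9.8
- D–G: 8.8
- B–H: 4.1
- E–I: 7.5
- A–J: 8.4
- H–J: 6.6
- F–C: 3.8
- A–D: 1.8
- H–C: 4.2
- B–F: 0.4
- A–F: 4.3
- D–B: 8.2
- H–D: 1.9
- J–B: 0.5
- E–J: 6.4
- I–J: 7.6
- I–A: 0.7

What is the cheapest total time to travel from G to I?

9.6 min

Compare a few routes:
G - D - A - I: 8.8+1.8+0.7 = 11.3
G - B - F - C - I: 5.2+0.4+3.8+2.4 = 11.8
G - B - F - A - I: 5.2+0.4+4.3+0.7 = 10.6
G - B - J - D - A - I: 5.2+0.5+1.4+1.8+0.7 = 9.6
The minimum is 9.6 min via G - B - J - D - A - I.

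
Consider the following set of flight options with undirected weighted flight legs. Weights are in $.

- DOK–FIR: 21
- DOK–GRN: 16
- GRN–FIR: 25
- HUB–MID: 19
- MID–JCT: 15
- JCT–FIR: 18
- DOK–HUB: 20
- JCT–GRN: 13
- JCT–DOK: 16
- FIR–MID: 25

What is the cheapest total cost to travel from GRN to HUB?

Enumerating some paths:
GRN–DOK–HUB: 16+20 = 36
GRN–JCT–MID–HUB: 13+15+19 = 47
Cheapest is GRN–DOK–HUB at $36.

$36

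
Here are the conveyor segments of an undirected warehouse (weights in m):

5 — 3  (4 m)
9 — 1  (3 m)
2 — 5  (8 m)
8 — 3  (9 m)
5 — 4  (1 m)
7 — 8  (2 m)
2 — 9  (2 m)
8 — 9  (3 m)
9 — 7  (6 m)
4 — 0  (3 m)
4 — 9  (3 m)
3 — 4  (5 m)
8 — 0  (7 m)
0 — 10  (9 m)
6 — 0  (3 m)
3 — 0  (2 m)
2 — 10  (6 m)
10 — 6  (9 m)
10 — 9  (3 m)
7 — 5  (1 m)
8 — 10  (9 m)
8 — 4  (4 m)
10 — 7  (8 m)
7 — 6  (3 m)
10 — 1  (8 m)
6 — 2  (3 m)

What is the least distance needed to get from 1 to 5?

7 m

Enumerating some paths:
1–9–4–5: 3+3+1 = 7
1–9–8–7–5: 3+3+2+1 = 9
Cheapest is 1–9–4–5 at 7 m.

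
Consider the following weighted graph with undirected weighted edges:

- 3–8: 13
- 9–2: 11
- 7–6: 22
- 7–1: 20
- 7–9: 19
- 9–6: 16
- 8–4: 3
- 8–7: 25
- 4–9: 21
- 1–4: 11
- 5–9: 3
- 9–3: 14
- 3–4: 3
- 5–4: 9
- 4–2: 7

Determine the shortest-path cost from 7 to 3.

Enumerating some paths:
7–8–4–3: 25+3+3 = 31
7–9–3: 19+14 = 33
Cheapest is 7–8–4–3 at 31.

31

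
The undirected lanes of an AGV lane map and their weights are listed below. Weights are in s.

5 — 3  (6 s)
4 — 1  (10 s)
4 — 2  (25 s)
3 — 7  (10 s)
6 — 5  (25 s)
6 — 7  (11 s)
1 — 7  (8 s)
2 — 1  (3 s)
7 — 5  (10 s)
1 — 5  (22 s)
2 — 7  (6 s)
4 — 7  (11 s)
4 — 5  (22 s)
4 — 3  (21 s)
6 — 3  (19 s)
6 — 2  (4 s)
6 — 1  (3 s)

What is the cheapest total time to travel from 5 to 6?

Shortest distances from 5:
5: 0
3: 6  (via 5)
7: 10  (via 5)
2: 16  (via 7)
1: 18  (via 7)
6: 20  (via 2)
Shortest route: 5 → 7 → 2 → 6 = 20 s.

20 s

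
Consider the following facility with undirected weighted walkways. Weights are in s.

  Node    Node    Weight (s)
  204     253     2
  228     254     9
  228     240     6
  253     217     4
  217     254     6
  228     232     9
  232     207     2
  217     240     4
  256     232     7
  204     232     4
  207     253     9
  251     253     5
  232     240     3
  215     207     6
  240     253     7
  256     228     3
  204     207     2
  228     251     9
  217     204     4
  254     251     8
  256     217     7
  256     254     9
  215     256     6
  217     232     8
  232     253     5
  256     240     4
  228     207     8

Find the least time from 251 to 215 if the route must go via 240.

Shortest 251→240: 251–253–240 = 12
Best 240 to 215: 240–256–215 costing 10
Total via 240: 12 + 10 = 22 s.

22 s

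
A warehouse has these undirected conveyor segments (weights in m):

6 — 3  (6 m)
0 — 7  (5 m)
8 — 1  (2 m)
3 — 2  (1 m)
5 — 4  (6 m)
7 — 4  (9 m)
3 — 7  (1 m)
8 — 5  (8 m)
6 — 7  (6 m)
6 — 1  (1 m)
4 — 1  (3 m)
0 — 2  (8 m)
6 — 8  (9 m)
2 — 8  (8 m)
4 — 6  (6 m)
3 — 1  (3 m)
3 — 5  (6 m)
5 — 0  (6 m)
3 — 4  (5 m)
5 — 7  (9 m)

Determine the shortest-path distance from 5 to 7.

Settle nodes by increasing distance from 5:
5: 0
0: 6  (via 5)
3: 6  (via 5)
4: 6  (via 5)
2: 7  (via 3)
7: 7  (via 3)
Shortest route: 5–3–7 = 7 m.

7 m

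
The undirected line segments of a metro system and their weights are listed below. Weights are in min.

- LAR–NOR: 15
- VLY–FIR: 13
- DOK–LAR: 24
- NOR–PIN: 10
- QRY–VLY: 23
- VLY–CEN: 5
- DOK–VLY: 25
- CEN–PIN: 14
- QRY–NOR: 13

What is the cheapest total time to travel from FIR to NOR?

42 min

Compare a few routes:
FIR–VLY–CEN–PIN–NOR: 13+5+14+10 = 42
FIR–VLY–QRY–NOR: 13+23+13 = 49
The minimum is 42 min via FIR–VLY–CEN–PIN–NOR.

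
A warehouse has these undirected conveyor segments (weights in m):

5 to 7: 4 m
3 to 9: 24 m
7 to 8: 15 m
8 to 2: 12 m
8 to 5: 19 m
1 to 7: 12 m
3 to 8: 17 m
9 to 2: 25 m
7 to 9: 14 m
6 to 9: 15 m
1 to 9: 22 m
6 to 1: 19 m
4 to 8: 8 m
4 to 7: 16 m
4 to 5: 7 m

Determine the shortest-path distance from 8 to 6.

Settle nodes by increasing distance from 8:
8: 0
4: 8  (via 8)
2: 12  (via 8)
5: 15  (via 4)
7: 15  (via 8)
3: 17  (via 8)
1: 27  (via 7)
9: 29  (via 7)
6: 44  (via 9)
Shortest route: 8 → 7 → 9 → 6 = 44 m.

44 m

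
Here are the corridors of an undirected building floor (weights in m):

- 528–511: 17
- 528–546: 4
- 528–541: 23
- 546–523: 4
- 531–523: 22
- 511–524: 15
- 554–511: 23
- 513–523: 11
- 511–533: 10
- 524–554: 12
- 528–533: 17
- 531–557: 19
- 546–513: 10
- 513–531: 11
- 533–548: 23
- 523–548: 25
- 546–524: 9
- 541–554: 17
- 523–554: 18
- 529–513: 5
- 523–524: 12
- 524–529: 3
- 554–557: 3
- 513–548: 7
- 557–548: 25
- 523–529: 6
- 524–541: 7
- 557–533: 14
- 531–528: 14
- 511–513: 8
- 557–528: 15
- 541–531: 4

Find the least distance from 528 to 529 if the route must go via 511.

30 m

Best 528 to 511: 528–511 costing 17
Best 511 to 529: 511–513–529 costing 13
Total via 511: 17 + 13 = 30 m.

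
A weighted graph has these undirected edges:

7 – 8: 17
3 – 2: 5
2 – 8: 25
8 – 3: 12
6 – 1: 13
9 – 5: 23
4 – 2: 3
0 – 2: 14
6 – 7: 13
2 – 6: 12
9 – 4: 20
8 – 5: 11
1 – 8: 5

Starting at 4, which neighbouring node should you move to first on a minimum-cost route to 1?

Candidate routes:
4 - 2 - 8 - 1: 3+25+5 = 33
4 - 2 - 6 - 1: 3+12+13 = 28
4 - 2 - 6 - 7 - 8 - 1: 3+12+13+17+5 = 50
4 - 2 - 3 - 8 - 1: 3+5+12+5 = 25
The minimum is 25 via 4 - 2 - 3 - 8 - 1.
So from 4 the first move is to 2.

2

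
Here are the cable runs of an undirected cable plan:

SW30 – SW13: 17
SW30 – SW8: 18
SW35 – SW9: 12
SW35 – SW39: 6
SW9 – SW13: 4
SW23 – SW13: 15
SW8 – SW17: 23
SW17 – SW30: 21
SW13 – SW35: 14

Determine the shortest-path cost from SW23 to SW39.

Candidate routes:
SW23 → SW13 → SW35 → SW39: 15+14+6 = 35
SW23 → SW13 → SW9 → SW35 → SW39: 15+4+12+6 = 37
The minimum is 35 via SW23 → SW13 → SW35 → SW39.

35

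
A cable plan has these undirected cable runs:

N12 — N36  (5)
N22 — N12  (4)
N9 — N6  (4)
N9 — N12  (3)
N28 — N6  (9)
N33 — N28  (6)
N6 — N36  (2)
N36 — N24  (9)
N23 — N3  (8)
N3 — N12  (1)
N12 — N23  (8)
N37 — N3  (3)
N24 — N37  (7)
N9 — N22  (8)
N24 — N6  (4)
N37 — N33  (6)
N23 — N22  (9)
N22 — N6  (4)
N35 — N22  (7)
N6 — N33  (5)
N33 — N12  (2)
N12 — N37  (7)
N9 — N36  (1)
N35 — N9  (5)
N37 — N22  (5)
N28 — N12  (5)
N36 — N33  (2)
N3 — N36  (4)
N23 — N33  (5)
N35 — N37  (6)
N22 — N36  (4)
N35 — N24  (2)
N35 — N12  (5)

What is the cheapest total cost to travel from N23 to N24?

13

Settle nodes by increasing distance from N23:
N23: 0
N33: 5  (via N23)
N36: 7  (via N33)
N12: 7  (via N33)
N9: 8  (via N36)
N3: 8  (via N23)
N22: 9  (via N23)
N6: 9  (via N36)
N28: 11  (via N33)
N37: 11  (via N33)
N35: 12  (via N12)
N24: 13  (via N6)
Shortest route: N23 → N33 → N36 → N6 → N24 = 13.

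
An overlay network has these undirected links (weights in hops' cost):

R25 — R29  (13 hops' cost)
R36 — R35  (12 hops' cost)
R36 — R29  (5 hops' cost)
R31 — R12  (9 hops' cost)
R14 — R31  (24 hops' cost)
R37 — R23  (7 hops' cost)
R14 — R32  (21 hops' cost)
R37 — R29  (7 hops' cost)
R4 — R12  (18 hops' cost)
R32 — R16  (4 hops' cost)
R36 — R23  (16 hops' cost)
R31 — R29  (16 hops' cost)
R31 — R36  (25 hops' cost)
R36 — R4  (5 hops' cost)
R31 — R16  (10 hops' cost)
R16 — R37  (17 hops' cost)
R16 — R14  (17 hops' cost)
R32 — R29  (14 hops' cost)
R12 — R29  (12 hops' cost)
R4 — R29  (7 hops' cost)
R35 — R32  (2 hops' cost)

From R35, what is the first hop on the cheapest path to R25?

Candidate routes:
R35 → R36 → R29 → R25: 12+5+13 = 30
R35 → R32 → R29 → R25: 2+14+13 = 29
R35 → R36 → R4 → R29 → R25: 12+5+7+13 = 37
The minimum is 29 hops' cost via R35 → R32 → R29 → R25.
So from R35 the first move is to R32.

R32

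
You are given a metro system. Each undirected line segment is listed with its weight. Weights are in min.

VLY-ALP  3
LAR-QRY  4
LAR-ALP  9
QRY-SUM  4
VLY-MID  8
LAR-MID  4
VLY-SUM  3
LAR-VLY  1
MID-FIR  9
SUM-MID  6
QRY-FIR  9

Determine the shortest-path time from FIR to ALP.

Running Dijkstra from FIR:
FIR: 0
QRY: 9  (via FIR)
MID: 9  (via FIR)
LAR: 13  (via QRY)
SUM: 13  (via QRY)
VLY: 14  (via LAR)
ALP: 17  (via VLY)
Shortest route: FIR–QRY–LAR–VLY–ALP = 17 min.

17 min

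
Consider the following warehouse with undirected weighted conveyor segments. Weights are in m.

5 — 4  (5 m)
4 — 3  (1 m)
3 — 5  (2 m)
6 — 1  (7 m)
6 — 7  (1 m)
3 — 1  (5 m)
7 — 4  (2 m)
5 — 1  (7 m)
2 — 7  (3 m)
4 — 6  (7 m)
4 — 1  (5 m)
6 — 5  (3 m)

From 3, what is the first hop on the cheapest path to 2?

Compare a few routes:
3 - 5 - 4 - 7 - 2: 2+5+2+3 = 12
3 - 5 - 6 - 7 - 2: 2+3+1+3 = 9
3 - 4 - 7 - 2: 1+2+3 = 6
Cheapest is 3 - 4 - 7 - 2 at 6 m.
So from 3 the first move is to 4.

4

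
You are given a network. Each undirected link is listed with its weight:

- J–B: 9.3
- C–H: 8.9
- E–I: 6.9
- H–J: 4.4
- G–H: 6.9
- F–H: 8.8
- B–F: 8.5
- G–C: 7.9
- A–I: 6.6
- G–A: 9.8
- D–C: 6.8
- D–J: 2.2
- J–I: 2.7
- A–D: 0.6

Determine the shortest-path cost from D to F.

Enumerating some paths:
D → J → B → F: 2.2+9.3+8.5 = 20
D → J → H → F: 2.2+4.4+8.8 = 15.4
The minimum is 15.4 via D → J → H → F.

15.4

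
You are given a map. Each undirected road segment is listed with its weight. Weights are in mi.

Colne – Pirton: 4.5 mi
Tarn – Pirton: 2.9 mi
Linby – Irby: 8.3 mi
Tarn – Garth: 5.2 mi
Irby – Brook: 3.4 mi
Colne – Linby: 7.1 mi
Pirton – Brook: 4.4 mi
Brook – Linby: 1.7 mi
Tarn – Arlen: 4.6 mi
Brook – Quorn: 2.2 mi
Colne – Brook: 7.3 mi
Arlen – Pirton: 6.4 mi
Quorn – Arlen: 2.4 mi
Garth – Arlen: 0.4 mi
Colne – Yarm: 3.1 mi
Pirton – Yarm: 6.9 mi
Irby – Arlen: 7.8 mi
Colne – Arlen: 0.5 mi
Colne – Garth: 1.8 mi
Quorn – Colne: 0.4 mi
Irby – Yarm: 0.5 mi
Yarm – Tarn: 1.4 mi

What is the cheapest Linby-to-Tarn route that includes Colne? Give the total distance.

Best Linby to Colne: Linby–Brook–Quorn–Colne costing 4.3
Shortest Colne→Tarn: Colne–Yarm–Tarn = 4.5
Total via Colne: 4.3 + 4.5 = 8.8 mi.

8.8 mi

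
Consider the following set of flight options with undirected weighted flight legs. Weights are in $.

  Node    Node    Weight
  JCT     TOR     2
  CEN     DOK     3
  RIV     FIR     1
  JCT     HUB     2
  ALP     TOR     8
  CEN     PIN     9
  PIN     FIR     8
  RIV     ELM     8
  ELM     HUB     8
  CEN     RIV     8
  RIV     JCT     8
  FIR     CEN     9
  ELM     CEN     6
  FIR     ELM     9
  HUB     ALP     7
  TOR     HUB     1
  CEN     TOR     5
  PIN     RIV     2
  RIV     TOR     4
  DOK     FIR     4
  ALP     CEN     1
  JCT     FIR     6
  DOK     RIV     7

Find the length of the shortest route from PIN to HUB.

Shortest distances from PIN:
PIN: 0
RIV: 2  (via PIN)
FIR: 3  (via RIV)
TOR: 6  (via RIV)
HUB: 7  (via TOR)
Shortest route: PIN → RIV → TOR → HUB = $7.

$7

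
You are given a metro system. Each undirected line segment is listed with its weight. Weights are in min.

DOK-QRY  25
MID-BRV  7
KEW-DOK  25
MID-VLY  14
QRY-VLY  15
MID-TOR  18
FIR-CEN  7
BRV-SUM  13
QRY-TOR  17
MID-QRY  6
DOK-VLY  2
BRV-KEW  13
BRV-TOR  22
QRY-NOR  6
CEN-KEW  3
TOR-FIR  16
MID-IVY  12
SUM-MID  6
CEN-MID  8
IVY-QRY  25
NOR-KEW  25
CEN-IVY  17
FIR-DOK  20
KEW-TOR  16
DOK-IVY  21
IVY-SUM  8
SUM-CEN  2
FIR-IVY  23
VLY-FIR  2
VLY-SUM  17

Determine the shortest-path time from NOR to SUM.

Candidate routes:
NOR–QRY–MID–SUM: 6+6+6 = 18
NOR–QRY–MID–CEN–SUM: 6+6+8+2 = 22
NOR–KEW–CEN–SUM: 25+3+2 = 30
Cheapest is NOR–QRY–MID–SUM at 18 min.

18 min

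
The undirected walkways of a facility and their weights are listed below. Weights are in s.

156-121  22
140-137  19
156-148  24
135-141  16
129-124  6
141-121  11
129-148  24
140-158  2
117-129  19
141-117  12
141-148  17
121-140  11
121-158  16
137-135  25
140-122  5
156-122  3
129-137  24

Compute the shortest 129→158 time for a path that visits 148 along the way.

58 s

Shortest 129→148: 129 → 148 = 24
Best 148 to 158: 148 → 156 → 122 → 140 → 158 costing 34
Total via 148: 24 + 34 = 58 s.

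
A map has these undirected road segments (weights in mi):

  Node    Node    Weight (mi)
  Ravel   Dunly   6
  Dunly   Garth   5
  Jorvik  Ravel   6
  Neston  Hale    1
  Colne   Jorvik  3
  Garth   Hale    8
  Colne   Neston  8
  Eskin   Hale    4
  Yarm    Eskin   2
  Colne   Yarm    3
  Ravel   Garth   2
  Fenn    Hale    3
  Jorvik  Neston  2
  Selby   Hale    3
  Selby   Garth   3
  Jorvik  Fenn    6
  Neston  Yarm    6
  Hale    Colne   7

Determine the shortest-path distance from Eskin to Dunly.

Shortest distances from Eskin:
Eskin: 0
Yarm: 2  (via Eskin)
Hale: 4  (via Eskin)
Colne: 5  (via Yarm)
Neston: 5  (via Hale)
Fenn: 7  (via Hale)
Selby: 7  (via Hale)
Jorvik: 7  (via Neston)
Garth: 10  (via Selby)
Ravel: 12  (via Garth)
Dunly: 15  (via Garth)
Shortest route: Eskin → Hale → Selby → Garth → Dunly = 15 mi.

15 mi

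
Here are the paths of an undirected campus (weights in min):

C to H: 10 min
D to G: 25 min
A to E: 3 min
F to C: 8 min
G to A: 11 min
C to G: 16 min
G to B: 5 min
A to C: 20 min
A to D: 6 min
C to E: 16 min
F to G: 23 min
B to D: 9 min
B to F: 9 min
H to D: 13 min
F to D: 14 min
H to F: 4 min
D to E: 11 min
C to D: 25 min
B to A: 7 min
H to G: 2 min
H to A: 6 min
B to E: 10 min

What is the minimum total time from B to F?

9 min

Compare a few routes:
B → F: 9 = 9
B → G → H → F: 5+2+4 = 11
The minimum is 9 min via B → F.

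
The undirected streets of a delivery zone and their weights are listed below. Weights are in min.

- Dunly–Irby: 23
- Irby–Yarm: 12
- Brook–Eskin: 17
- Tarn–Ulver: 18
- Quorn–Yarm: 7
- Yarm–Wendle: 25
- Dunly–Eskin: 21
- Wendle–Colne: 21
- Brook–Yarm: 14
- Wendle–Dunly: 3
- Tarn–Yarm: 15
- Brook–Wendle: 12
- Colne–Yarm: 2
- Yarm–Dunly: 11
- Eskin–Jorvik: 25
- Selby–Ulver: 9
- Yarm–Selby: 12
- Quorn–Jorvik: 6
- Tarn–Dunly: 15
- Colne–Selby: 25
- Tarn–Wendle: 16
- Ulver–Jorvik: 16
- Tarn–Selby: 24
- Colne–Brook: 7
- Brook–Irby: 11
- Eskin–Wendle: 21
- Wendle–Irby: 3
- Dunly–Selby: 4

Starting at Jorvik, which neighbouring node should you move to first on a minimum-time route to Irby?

Enumerating some paths:
Jorvik - Quorn - Yarm - Colne - Brook - Irby: 6+7+2+7+11 = 33
Jorvik - Quorn - Yarm - Irby: 6+7+12 = 25
Jorvik - Quorn - Yarm - Dunly - Wendle - Irby: 6+7+11+3+3 = 30
The minimum is 25 min via Jorvik - Quorn - Yarm - Irby.
So from Jorvik the first move is to Quorn.

Quorn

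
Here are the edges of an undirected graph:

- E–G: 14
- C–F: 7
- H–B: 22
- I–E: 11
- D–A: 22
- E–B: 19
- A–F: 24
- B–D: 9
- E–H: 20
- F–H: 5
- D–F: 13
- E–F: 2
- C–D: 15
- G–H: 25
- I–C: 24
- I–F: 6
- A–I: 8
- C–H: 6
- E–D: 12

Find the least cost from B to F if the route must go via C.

31

Best B to C: B → D → C costing 24
Best C to F: C → F costing 7
Total via C: 24 + 7 = 31.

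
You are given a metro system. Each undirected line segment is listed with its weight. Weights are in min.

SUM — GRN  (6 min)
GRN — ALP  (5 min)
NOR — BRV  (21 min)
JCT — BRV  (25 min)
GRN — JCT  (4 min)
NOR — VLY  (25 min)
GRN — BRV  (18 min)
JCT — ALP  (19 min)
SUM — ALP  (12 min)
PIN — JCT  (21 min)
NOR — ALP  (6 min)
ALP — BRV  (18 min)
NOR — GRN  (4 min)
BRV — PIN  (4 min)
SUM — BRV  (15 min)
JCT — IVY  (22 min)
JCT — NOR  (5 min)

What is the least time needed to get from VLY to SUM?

35 min

Running Dijkstra from VLY:
VLY: 0
NOR: 25  (via VLY)
GRN: 29  (via NOR)
JCT: 30  (via NOR)
ALP: 31  (via NOR)
SUM: 35  (via GRN)
Shortest route: VLY → NOR → GRN → SUM = 35 min.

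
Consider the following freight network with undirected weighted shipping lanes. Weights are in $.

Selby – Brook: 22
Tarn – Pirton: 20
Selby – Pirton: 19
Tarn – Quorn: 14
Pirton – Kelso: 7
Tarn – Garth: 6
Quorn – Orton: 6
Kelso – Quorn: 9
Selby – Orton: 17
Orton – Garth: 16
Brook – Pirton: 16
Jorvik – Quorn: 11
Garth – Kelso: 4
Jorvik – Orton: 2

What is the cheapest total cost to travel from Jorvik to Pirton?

$24

Running Dijkstra from Jorvik:
Jorvik: 0
Orton: 2  (via Jorvik)
Quorn: 8  (via Orton)
Kelso: 17  (via Quorn)
Garth: 18  (via Orton)
Selby: 19  (via Orton)
Tarn: 22  (via Quorn)
Pirton: 24  (via Kelso)
Shortest route: Jorvik → Orton → Quorn → Kelso → Pirton = $24.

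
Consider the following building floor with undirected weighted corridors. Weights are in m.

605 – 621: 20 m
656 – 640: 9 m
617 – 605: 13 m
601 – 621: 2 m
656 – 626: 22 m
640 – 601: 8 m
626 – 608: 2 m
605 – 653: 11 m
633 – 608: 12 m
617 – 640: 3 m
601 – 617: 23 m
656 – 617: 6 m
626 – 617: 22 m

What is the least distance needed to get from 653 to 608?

48 m

Candidate routes:
653 - 605 - 617 - 626 - 608: 11+13+22+2 = 48
653 - 605 - 617 - 656 - 626 - 608: 11+13+6+22+2 = 54
Cheapest is 653 - 605 - 617 - 626 - 608 at 48 m.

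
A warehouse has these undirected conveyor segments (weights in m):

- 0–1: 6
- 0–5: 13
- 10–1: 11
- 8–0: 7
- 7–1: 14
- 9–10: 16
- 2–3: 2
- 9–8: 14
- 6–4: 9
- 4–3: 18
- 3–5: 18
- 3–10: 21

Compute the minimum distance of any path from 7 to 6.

73 m

Settle nodes by increasing distance from 7:
7: 0
1: 14  (via 7)
0: 20  (via 1)
10: 25  (via 1)
8: 27  (via 0)
5: 33  (via 0)
9: 41  (via 10)
3: 46  (via 10)
2: 48  (via 3)
4: 64  (via 3)
6: 73  (via 4)
Shortest route: 7 → 1 → 10 → 3 → 4 → 6 = 73 m.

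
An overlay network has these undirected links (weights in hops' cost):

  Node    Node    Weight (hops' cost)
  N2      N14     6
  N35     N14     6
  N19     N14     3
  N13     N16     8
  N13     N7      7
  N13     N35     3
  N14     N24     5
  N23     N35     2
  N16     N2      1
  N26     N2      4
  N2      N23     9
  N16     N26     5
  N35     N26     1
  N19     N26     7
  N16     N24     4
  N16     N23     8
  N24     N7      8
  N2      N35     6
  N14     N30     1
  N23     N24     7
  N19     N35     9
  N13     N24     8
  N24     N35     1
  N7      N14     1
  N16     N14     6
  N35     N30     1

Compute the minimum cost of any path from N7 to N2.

Running Dijkstra from N7:
N7: 0
N14: 1  (via N7)
N30: 2  (via N14)
N35: 3  (via N30)
N24: 4  (via N35)
N26: 4  (via N35)
N19: 4  (via N14)
N23: 5  (via N35)
N13: 6  (via N35)
N16: 7  (via N14)
N2: 7  (via N14)
Shortest route: N7 → N14 → N2 = 7 hops' cost.

7 hops' cost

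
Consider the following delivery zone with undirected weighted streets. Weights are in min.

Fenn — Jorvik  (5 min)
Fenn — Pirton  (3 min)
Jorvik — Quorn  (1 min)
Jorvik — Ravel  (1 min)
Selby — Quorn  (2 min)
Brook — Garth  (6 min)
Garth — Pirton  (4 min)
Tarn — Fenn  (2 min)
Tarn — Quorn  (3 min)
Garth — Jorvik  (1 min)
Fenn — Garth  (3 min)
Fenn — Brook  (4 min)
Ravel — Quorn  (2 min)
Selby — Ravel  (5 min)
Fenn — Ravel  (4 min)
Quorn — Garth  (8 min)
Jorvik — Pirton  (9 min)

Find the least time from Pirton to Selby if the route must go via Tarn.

Shortest Pirton→Tarn: Pirton → Fenn → Tarn = 5
Shortest Tarn→Selby: Tarn → Quorn → Selby = 5
Total via Tarn: 5 + 5 = 10 min.

10 min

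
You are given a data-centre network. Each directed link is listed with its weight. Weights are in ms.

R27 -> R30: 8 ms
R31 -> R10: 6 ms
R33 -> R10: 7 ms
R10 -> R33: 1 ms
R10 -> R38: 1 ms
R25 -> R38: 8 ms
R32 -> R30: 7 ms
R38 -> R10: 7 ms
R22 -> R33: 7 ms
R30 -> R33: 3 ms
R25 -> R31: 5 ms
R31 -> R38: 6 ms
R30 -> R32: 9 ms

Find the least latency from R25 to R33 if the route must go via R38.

16 ms

Best R25 to R38: R25 → R38 costing 8
Best R38 to R33: R38 → R10 → R33 costing 8
Total via R38: 8 + 8 = 16 ms.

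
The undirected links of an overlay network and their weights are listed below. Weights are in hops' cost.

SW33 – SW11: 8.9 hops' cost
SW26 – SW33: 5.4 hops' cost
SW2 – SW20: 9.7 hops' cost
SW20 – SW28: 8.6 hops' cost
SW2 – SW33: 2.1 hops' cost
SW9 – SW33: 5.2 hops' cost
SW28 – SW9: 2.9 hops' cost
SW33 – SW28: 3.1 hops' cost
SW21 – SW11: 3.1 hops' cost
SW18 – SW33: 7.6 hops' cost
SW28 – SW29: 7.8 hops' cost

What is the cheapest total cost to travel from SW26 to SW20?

Settle nodes by increasing distance from SW26:
SW26: 0
SW33: 5.4  (via SW26)
SW2: 7.5  (via SW33)
SW28: 8.5  (via SW33)
SW9: 10.6  (via SW33)
SW18: 13  (via SW33)
SW11: 14.3  (via SW33)
SW29: 16.3  (via SW28)
SW20: 17.1  (via SW28)
Shortest route: SW26 → SW33 → SW28 → SW20 = 17.1 hops' cost.

17.1 hops' cost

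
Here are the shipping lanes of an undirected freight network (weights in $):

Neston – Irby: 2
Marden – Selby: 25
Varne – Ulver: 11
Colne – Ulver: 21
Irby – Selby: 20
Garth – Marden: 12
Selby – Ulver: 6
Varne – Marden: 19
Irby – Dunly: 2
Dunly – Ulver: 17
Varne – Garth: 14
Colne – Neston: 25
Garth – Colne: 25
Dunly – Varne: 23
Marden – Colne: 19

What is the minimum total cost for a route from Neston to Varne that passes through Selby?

Best Neston to Selby: Neston–Irby–Selby costing 22
Best Selby to Varne: Selby–Ulver–Varne costing 17
Total via Selby: 22 + 17 = $39.

$39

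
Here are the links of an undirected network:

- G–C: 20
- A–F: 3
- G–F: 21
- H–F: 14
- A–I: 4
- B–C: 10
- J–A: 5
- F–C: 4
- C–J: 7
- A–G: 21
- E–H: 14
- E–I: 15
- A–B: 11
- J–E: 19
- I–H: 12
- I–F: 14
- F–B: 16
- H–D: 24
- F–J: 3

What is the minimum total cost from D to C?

42

Enumerating some paths:
D → H → F → C: 24+14+4 = 42
D → H → I → A → F → C: 24+12+4+3+4 = 47
Cheapest is D → H → F → C at 42.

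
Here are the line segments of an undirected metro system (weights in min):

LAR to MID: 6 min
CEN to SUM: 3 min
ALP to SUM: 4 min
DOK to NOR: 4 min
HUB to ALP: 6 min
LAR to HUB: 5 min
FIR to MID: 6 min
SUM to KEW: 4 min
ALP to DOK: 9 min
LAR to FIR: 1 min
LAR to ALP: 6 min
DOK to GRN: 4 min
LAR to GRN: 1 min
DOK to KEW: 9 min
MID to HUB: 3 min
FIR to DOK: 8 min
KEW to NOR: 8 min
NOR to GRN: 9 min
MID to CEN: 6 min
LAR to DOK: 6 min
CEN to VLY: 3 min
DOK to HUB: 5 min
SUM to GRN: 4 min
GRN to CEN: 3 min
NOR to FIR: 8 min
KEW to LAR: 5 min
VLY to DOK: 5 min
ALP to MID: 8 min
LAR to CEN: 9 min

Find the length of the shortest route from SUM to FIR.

6 min

Settle nodes by increasing distance from SUM:
SUM: 0
CEN: 3  (via SUM)
GRN: 4  (via SUM)
ALP: 4  (via SUM)
KEW: 4  (via SUM)
LAR: 5  (via GRN)
VLY: 6  (via CEN)
FIR: 6  (via LAR)
Shortest route: SUM–GRN–LAR–FIR = 6 min.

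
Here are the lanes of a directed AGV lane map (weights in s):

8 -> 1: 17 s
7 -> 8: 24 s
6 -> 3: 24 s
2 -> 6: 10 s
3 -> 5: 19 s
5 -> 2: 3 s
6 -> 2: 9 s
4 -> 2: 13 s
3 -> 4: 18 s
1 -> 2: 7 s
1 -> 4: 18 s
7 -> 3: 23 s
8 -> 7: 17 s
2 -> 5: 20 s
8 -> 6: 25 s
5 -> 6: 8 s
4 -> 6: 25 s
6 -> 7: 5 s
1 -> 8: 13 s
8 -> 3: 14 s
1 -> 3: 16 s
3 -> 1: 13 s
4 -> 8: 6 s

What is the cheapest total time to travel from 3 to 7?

Settle nodes by increasing distance from 3:
3: 0
1: 13  (via 3)
4: 18  (via 3)
5: 19  (via 3)
2: 20  (via 1)
8: 24  (via 4)
6: 27  (via 5)
7: 32  (via 6)
Shortest route: 3–5–6–7 = 32 s.

32 s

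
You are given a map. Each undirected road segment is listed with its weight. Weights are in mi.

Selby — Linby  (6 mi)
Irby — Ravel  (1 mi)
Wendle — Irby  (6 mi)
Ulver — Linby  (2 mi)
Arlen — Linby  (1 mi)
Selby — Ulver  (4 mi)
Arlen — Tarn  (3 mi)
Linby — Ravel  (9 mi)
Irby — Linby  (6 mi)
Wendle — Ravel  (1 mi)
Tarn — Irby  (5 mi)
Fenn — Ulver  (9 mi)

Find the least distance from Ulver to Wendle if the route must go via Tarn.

13 mi

Best Ulver to Tarn: Ulver → Linby → Arlen → Tarn costing 6
Shortest Tarn→Wendle: Tarn → Irby → Ravel → Wendle = 7
Total via Tarn: 6 + 7 = 13 mi.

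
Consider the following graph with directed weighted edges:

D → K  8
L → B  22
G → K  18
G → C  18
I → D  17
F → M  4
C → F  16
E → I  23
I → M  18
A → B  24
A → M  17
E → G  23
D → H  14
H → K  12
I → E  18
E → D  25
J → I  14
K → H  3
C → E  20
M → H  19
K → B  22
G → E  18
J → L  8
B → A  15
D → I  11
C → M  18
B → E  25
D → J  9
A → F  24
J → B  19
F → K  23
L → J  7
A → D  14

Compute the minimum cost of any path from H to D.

63

Shortest distances from H:
H: 0
K: 12  (via H)
B: 34  (via K)
A: 49  (via B)
E: 59  (via B)
D: 63  (via A)
Shortest route: H–K–B–A–D = 63.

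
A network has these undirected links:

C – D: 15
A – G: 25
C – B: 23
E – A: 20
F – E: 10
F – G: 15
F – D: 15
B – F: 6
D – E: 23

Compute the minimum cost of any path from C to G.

44

Enumerating some paths:
C - D - E - F - G: 15+23+10+15 = 63
C - B - F - G: 23+6+15 = 44
C - D - F - G: 15+15+15 = 45
Cheapest is C - B - F - G at 44.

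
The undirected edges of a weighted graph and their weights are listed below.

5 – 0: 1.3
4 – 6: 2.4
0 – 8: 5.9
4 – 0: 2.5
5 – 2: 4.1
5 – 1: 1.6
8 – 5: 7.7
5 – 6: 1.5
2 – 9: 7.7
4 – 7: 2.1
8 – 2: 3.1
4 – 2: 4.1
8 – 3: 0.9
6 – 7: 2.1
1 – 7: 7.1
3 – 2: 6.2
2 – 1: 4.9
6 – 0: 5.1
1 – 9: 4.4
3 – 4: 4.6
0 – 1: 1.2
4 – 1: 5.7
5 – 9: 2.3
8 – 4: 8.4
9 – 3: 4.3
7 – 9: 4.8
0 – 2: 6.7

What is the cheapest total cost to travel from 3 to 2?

4

Compare a few routes:
3–8–2: 0.9+3.1 = 4
3–2: 6.2 = 6.2
Cheapest is 3–8–2 at 4.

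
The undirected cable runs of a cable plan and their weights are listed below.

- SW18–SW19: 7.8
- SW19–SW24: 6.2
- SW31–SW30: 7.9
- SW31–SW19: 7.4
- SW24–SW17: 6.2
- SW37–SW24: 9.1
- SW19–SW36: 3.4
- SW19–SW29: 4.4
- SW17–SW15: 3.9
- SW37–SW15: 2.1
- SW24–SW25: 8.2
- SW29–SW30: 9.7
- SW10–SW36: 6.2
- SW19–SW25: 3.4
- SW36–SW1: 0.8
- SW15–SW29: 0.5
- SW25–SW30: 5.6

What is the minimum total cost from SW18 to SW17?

16.6

Candidate routes:
SW18 → SW19 → SW25 → SW24 → SW17: 7.8+3.4+8.2+6.2 = 25.6
SW18 → SW19 → SW29 → SW15 → SW17: 7.8+4.4+0.5+3.9 = 16.6
SW18 → SW19 → SW24 → SW17: 7.8+6.2+6.2 = 20.2
SW18 → SW19 → SW24 → SW37 → SW15 → SW17: 7.8+6.2+9.1+2.1+3.9 = 29.1
Cheapest is SW18 → SW19 → SW29 → SW15 → SW17 at 16.6.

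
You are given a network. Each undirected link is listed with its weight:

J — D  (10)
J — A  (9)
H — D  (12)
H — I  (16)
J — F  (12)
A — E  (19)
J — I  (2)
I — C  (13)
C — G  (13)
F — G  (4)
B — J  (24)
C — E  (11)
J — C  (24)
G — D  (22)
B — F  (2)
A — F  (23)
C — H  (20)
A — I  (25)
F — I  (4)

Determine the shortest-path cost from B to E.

Settle nodes by increasing distance from B:
B: 0
F: 2  (via B)
G: 6  (via F)
I: 6  (via F)
J: 8  (via I)
A: 17  (via J)
D: 18  (via J)
C: 19  (via G)
H: 22  (via I)
E: 30  (via C)
Shortest route: B–F–G–C–E = 30.

30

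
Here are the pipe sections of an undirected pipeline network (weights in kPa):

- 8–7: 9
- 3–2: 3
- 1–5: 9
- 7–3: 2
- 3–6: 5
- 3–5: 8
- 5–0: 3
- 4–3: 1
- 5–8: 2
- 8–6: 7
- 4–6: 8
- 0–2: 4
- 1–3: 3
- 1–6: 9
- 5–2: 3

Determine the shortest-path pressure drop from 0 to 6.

12 kPa

Enumerating some paths:
0 → 5 → 2 → 3 → 6: 3+3+3+5 = 14
0 → 5 → 8 → 6: 3+2+7 = 12
The minimum is 12 kPa via 0 → 5 → 8 → 6.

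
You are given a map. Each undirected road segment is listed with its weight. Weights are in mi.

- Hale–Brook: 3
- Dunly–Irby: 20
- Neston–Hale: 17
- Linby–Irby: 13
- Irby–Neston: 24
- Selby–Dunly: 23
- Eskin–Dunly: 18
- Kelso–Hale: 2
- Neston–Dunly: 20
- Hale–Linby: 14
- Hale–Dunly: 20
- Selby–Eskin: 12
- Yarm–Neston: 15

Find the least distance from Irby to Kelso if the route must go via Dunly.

Best Irby to Dunly: Irby → Dunly costing 20
Shortest Dunly→Kelso: Dunly → Hale → Kelso = 22
Total via Dunly: 20 + 22 = 42 mi.

42 mi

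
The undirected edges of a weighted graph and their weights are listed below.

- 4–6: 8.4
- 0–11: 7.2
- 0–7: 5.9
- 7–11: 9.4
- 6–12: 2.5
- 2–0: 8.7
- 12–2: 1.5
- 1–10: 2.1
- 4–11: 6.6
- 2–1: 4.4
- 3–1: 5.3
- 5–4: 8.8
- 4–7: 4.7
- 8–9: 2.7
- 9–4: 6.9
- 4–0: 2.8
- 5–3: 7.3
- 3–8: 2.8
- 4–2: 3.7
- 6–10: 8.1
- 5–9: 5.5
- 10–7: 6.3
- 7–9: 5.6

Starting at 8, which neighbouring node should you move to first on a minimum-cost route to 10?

Candidate routes:
8 → 3 → 1 → 10: 2.8+5.3+2.1 = 10.2
8 → 9 → 4 → 7 → 10: 2.7+6.9+4.7+6.3 = 20.6
8 → 9 → 4 → 2 → 1 → 10: 2.7+6.9+3.7+4.4+2.1 = 19.8
8 → 9 → 7 → 10: 2.7+5.6+6.3 = 14.6
Cheapest is 8 → 3 → 1 → 10 at 10.2.
So from 8 the first move is to 3.

3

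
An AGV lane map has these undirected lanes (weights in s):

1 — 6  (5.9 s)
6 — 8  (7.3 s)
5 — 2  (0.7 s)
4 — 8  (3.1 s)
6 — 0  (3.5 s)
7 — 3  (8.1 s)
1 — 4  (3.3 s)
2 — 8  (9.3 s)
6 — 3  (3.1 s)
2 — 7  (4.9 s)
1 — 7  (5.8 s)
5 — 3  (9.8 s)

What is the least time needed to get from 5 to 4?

13.1 s

Settle nodes by increasing distance from 5:
5: 0
2: 0.7  (via 5)
7: 5.6  (via 2)
3: 9.8  (via 5)
8: 10  (via 2)
1: 11.4  (via 7)
6: 12.9  (via 3)
4: 13.1  (via 8)
Shortest route: 5 → 2 → 8 → 4 = 13.1 s.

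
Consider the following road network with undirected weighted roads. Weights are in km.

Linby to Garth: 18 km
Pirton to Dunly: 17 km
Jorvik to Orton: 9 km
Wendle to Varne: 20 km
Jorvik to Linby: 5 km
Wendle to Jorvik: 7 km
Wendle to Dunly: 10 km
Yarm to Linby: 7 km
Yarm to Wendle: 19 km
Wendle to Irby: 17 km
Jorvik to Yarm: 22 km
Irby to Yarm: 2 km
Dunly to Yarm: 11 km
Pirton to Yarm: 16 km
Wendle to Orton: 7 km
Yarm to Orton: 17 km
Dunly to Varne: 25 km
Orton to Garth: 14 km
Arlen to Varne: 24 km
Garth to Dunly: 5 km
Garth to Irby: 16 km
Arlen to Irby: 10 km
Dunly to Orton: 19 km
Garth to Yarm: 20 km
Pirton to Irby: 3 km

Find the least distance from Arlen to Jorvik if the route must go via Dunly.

Shortest Arlen→Dunly: Arlen → Irby → Yarm → Dunly = 23
Shortest Dunly→Jorvik: Dunly → Wendle → Jorvik = 17
Total via Dunly: 23 + 17 = 40 km.

40 km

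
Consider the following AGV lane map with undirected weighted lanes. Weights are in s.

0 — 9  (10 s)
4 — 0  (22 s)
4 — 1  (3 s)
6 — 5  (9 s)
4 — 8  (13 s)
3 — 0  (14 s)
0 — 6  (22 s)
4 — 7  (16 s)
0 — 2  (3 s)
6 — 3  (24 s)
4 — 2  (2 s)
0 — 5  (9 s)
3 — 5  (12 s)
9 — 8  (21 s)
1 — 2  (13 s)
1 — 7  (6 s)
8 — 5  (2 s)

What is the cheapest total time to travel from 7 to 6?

Candidate routes:
7–1–4–2–0–5–6: 6+3+2+3+9+9 = 32
7–1–4–8–5–6: 6+3+13+2+9 = 33
Cheapest is 7–1–4–2–0–5–6 at 32 s.

32 s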